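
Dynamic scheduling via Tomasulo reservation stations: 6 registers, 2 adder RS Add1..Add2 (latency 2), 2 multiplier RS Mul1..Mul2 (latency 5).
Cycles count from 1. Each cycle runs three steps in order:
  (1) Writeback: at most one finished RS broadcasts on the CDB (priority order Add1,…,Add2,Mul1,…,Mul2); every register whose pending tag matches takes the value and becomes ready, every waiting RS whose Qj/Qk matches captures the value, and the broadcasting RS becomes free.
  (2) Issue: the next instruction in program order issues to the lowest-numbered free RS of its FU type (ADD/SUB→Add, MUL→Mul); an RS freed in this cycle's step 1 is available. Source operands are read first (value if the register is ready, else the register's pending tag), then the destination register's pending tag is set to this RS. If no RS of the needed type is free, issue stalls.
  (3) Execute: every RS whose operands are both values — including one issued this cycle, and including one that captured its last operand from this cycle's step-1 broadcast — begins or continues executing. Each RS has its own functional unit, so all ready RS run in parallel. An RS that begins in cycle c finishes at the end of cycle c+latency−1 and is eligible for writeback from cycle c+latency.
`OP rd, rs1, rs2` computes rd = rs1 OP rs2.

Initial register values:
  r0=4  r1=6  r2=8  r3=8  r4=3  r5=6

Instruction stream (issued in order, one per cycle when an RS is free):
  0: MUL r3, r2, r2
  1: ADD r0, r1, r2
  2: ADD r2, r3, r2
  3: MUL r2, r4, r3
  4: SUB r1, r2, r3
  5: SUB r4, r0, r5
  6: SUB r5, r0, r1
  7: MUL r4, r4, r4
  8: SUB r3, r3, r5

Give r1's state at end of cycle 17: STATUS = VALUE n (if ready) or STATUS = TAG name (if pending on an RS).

  c1: issue MUL r3<-Mul1  regs: r0:4,r1:6,r2:8,r3:Mul1,r4:3,r5:6
  c2: issue ADD r0<-Add1  regs: r0:Add1,r1:6,r2:8,r3:Mul1,r4:3,r5:6
  c3: issue ADD r2<-Add2  regs: r0:Add1,r1:6,r2:Add2,r3:Mul1,r4:3,r5:6
  c4: CDB Add1=14; issue MUL r2<-Mul2  regs: r0:14,r1:6,r2:Mul2,r3:Mul1,r4:3,r5:6
  c5: issue SUB r1<-Add1  regs: r0:14,r1:Add1,r2:Mul2,r3:Mul1,r4:3,r5:6
  c6: CDB Mul1=64; stall  regs: r0:14,r1:Add1,r2:Mul2,r3:64,r4:3,r5:6
  c7: stall  regs: r0:14,r1:Add1,r2:Mul2,r3:64,r4:3,r5:6
  c8: CDB Add2=72; issue SUB r4<-Add2  regs: r0:14,r1:Add1,r2:Mul2,r3:64,r4:Add2,r5:6
  c9: stall  regs: r0:14,r1:Add1,r2:Mul2,r3:64,r4:Add2,r5:6
  c10: CDB Add2=8; issue SUB r5<-Add2  regs: r0:14,r1:Add1,r2:Mul2,r3:64,r4:8,r5:Add2
  c11: CDB Mul2=192; issue MUL r4<-Mul1  regs: r0:14,r1:Add1,r2:192,r3:64,r4:Mul1,r5:Add2
  c12: stall  regs: r0:14,r1:Add1,r2:192,r3:64,r4:Mul1,r5:Add2
  c13: CDB Add1=128; issue SUB r3<-Add1  regs: r0:14,r1:128,r2:192,r3:Add1,r4:Mul1,r5:Add2
  c14: -  regs: r0:14,r1:128,r2:192,r3:Add1,r4:Mul1,r5:Add2
  c15: CDB Add2=-114  regs: r0:14,r1:128,r2:192,r3:Add1,r4:Mul1,r5:-114
  c16: CDB Mul1=64  regs: r0:14,r1:128,r2:192,r3:Add1,r4:64,r5:-114
  c17: CDB Add1=178  regs: r0:14,r1:128,r2:192,r3:178,r4:64,r5:-114

STATUS = VALUE 128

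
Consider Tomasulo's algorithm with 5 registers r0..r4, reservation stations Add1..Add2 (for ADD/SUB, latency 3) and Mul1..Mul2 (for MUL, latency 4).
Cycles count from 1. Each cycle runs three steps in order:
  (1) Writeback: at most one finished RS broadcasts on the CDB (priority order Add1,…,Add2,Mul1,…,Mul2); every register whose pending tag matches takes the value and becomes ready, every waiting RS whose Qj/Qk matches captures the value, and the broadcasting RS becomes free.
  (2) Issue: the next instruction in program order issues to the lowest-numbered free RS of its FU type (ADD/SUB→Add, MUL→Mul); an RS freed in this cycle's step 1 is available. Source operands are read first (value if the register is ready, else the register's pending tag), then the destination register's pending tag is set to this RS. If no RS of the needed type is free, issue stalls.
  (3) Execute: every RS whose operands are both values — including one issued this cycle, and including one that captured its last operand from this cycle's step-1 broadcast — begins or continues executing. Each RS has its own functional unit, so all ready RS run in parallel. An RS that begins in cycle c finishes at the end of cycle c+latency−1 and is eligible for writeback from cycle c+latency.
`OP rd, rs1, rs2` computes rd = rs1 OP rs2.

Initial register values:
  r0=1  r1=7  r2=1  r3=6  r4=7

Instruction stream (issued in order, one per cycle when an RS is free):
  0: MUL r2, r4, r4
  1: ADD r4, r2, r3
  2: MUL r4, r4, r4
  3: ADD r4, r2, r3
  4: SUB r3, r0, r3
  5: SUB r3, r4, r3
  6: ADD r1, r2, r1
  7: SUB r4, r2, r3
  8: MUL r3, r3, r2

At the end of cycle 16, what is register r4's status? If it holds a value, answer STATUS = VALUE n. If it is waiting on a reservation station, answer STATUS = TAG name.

  c1: issue MUL r2<-Mul1  regs: r0:1,r1:7,r2:Mul1,r3:6,r4:7
  c2: issue ADD r4<-Add1  regs: r0:1,r1:7,r2:Mul1,r3:6,r4:Add1
  c3: issue MUL r4<-Mul2  regs: r0:1,r1:7,r2:Mul1,r3:6,r4:Mul2
  c4: issue ADD r4<-Add2  regs: r0:1,r1:7,r2:Mul1,r3:6,r4:Add2
  c5: CDB Mul1=49; stall  regs: r0:1,r1:7,r2:49,r3:6,r4:Add2
  c6: stall  regs: r0:1,r1:7,r2:49,r3:6,r4:Add2
  c7: stall  regs: r0:1,r1:7,r2:49,r3:6,r4:Add2
  c8: CDB Add1=55; issue SUB r3<-Add1  regs: r0:1,r1:7,r2:49,r3:Add1,r4:Add2
  c9: CDB Add2=55; issue SUB r3<-Add2  regs: r0:1,r1:7,r2:49,r3:Add2,r4:55
  c10: stall  regs: r0:1,r1:7,r2:49,r3:Add2,r4:55
  c11: CDB Add1=-5; issue ADD r1<-Add1  regs: r0:1,r1:Add1,r2:49,r3:Add2,r4:55
  c12: CDB Mul2=3025; stall  regs: r0:1,r1:Add1,r2:49,r3:Add2,r4:55
  c13: stall  regs: r0:1,r1:Add1,r2:49,r3:Add2,r4:55
  c14: CDB Add1=56; issue SUB r4<-Add1  regs: r0:1,r1:56,r2:49,r3:Add2,r4:Add1
  c15: CDB Add2=60; issue MUL r3<-Mul1  regs: r0:1,r1:56,r2:49,r3:Mul1,r4:Add1
  c16: -  regs: r0:1,r1:56,r2:49,r3:Mul1,r4:Add1

STATUS = TAG Add1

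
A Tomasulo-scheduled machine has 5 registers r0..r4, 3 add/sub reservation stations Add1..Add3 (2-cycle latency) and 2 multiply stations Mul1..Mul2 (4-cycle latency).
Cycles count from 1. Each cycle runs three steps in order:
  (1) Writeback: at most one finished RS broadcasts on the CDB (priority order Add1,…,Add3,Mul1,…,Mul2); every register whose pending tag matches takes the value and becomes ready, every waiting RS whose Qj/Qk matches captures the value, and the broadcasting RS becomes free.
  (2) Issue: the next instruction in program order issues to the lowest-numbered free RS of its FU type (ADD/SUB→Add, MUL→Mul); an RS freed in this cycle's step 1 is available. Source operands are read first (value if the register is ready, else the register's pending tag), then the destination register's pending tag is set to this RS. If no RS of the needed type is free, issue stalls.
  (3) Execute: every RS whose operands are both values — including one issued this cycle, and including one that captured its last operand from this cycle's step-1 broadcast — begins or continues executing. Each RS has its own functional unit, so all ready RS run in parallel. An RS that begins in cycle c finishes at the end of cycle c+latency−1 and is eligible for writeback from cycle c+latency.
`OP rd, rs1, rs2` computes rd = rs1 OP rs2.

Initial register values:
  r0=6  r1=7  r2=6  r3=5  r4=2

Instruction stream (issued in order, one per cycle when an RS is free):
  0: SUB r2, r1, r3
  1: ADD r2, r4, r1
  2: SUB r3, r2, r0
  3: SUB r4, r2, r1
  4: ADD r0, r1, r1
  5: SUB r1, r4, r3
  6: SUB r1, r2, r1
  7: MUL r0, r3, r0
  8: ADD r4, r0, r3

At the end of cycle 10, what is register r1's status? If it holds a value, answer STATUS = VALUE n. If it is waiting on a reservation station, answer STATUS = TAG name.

STATUS = TAG Add2

cycle 1: issue SUB r2<-Add1 // r0:6,r1:7,r2:Add1,r3:5,r4:2
cycle 2: issue ADD r2<-Add2 // r0:6,r1:7,r2:Add2,r3:5,r4:2
cycle 3: CDB Add1=2; issue SUB r3<-Add1 // r0:6,r1:7,r2:Add2,r3:Add1,r4:2
cycle 4: CDB Add2=9; issue SUB r4<-Add2 // r0:6,r1:7,r2:9,r3:Add1,r4:Add2
cycle 5: issue ADD r0<-Add3 // r0:Add3,r1:7,r2:9,r3:Add1,r4:Add2
cycle 6: CDB Add1=3; issue SUB r1<-Add1 // r0:Add3,r1:Add1,r2:9,r3:3,r4:Add2
cycle 7: CDB Add2=2; issue SUB r1<-Add2 // r0:Add3,r1:Add2,r2:9,r3:3,r4:2
cycle 8: CDB Add3=14; issue MUL r0<-Mul1 // r0:Mul1,r1:Add2,r2:9,r3:3,r4:2
cycle 9: CDB Add1=-1; issue ADD r4<-Add1 // r0:Mul1,r1:Add2,r2:9,r3:3,r4:Add1
cycle 10: - // r0:Mul1,r1:Add2,r2:9,r3:3,r4:Add1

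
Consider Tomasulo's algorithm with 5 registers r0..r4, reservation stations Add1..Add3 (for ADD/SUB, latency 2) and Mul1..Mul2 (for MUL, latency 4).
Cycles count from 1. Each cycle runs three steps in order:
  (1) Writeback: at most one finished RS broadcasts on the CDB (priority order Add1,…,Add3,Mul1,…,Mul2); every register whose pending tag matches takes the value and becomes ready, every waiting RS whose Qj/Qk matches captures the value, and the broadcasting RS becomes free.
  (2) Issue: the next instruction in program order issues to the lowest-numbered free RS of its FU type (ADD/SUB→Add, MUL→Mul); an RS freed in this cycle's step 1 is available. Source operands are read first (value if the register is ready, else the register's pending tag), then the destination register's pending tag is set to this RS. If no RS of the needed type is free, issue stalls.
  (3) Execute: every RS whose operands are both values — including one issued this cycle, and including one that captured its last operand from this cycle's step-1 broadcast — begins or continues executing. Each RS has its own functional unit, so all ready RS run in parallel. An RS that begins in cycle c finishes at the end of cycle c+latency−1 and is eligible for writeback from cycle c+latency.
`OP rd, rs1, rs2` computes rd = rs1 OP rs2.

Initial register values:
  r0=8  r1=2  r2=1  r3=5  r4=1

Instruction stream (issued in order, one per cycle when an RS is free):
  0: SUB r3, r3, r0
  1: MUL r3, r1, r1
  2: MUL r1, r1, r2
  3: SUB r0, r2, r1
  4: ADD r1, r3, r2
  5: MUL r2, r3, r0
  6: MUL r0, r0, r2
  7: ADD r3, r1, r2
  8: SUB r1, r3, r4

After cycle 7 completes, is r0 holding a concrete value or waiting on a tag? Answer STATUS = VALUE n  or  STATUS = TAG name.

STATUS = TAG Mul2

cycle 1: issue SUB r3<-Add1 // r0:8,r1:2,r2:1,r3:Add1,r4:1
cycle 2: issue MUL r3<-Mul1 // r0:8,r1:2,r2:1,r3:Mul1,r4:1
cycle 3: CDB Add1=-3; issue MUL r1<-Mul2 // r0:8,r1:Mul2,r2:1,r3:Mul1,r4:1
cycle 4: issue SUB r0<-Add1 // r0:Add1,r1:Mul2,r2:1,r3:Mul1,r4:1
cycle 5: issue ADD r1<-Add2 // r0:Add1,r1:Add2,r2:1,r3:Mul1,r4:1
cycle 6: CDB Mul1=4; issue MUL r2<-Mul1 // r0:Add1,r1:Add2,r2:Mul1,r3:4,r4:1
cycle 7: CDB Mul2=2; issue MUL r0<-Mul2 // r0:Mul2,r1:Add2,r2:Mul1,r3:4,r4:1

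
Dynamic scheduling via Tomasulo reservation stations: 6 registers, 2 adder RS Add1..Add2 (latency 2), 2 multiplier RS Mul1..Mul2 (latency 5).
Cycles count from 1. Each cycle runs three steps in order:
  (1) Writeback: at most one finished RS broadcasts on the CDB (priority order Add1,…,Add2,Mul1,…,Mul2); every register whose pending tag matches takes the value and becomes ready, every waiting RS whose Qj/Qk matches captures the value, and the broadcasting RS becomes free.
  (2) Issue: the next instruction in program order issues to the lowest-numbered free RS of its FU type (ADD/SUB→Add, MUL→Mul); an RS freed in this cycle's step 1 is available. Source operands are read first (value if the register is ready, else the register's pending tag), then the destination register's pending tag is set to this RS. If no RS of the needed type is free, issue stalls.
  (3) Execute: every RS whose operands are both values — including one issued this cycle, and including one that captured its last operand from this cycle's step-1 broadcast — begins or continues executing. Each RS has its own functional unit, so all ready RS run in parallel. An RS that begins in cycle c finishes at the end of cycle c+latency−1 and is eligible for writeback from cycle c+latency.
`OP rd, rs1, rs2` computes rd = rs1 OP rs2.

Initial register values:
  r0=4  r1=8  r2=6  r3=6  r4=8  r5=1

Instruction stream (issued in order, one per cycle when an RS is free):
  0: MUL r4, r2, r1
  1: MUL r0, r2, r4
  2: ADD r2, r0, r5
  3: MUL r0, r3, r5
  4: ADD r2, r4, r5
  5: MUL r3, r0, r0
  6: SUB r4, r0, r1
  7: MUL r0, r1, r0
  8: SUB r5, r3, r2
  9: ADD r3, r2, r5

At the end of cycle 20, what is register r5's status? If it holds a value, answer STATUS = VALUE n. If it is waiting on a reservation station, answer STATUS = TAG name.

  c1: issue MUL r4<-Mul1  regs: r0:4,r1:8,r2:6,r3:6,r4:Mul1,r5:1
  c2: issue MUL r0<-Mul2  regs: r0:Mul2,r1:8,r2:6,r3:6,r4:Mul1,r5:1
  c3: issue ADD r2<-Add1  regs: r0:Mul2,r1:8,r2:Add1,r3:6,r4:Mul1,r5:1
  c4: stall  regs: r0:Mul2,r1:8,r2:Add1,r3:6,r4:Mul1,r5:1
  c5: stall  regs: r0:Mul2,r1:8,r2:Add1,r3:6,r4:Mul1,r5:1
  c6: CDB Mul1=48; issue MUL r0<-Mul1  regs: r0:Mul1,r1:8,r2:Add1,r3:6,r4:48,r5:1
  c7: issue ADD r2<-Add2  regs: r0:Mul1,r1:8,r2:Add2,r3:6,r4:48,r5:1
  c8: stall  regs: r0:Mul1,r1:8,r2:Add2,r3:6,r4:48,r5:1
  c9: CDB Add2=49; stall  regs: r0:Mul1,r1:8,r2:49,r3:6,r4:48,r5:1
  c10: stall  regs: r0:Mul1,r1:8,r2:49,r3:6,r4:48,r5:1
  c11: CDB Mul1=6; issue MUL r3<-Mul1  regs: r0:6,r1:8,r2:49,r3:Mul1,r4:48,r5:1
  c12: CDB Mul2=288; issue SUB r4<-Add2  regs: r0:6,r1:8,r2:49,r3:Mul1,r4:Add2,r5:1
  c13: issue MUL r0<-Mul2  regs: r0:Mul2,r1:8,r2:49,r3:Mul1,r4:Add2,r5:1
  c14: CDB Add1=289; issue SUB r5<-Add1  regs: r0:Mul2,r1:8,r2:49,r3:Mul1,r4:Add2,r5:Add1
  c15: CDB Add2=-2; issue ADD r3<-Add2  regs: r0:Mul2,r1:8,r2:49,r3:Add2,r4:-2,r5:Add1
  c16: CDB Mul1=36  regs: r0:Mul2,r1:8,r2:49,r3:Add2,r4:-2,r5:Add1
  c17: -  regs: r0:Mul2,r1:8,r2:49,r3:Add2,r4:-2,r5:Add1
  c18: CDB Add1=-13  regs: r0:Mul2,r1:8,r2:49,r3:Add2,r4:-2,r5:-13
  c19: CDB Mul2=48  regs: r0:48,r1:8,r2:49,r3:Add2,r4:-2,r5:-13
  c20: CDB Add2=36  regs: r0:48,r1:8,r2:49,r3:36,r4:-2,r5:-13

STATUS = VALUE -13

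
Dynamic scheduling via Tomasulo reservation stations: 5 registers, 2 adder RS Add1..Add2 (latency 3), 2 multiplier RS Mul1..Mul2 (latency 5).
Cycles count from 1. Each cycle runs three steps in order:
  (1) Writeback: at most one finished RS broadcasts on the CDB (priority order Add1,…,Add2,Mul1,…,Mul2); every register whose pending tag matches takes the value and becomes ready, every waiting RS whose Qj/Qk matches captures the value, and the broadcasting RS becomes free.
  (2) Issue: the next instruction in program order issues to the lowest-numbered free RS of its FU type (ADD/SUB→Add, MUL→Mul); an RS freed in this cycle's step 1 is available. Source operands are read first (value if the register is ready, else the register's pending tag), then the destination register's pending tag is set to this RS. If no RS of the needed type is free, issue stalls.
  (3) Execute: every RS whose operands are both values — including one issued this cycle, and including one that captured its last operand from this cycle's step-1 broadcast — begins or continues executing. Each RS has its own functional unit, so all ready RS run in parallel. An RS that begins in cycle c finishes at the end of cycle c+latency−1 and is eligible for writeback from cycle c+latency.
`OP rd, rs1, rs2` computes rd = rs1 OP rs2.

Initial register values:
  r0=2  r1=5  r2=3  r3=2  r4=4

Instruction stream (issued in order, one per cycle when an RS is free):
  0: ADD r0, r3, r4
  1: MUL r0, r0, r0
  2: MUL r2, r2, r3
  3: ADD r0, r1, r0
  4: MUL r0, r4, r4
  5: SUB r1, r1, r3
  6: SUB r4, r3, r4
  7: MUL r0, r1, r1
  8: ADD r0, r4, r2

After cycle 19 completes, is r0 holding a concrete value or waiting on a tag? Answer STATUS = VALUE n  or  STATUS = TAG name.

STATUS = VALUE 4

c1: issue ADD r0<-Add1 | r0:Add1,r1:5,r2:3,r3:2,r4:4
c2: issue MUL r0<-Mul1 | r0:Mul1,r1:5,r2:3,r3:2,r4:4
c3: issue MUL r2<-Mul2 | r0:Mul1,r1:5,r2:Mul2,r3:2,r4:4
c4: CDB Add1=6; issue ADD r0<-Add1 | r0:Add1,r1:5,r2:Mul2,r3:2,r4:4
c5: stall | r0:Add1,r1:5,r2:Mul2,r3:2,r4:4
c6: stall | r0:Add1,r1:5,r2:Mul2,r3:2,r4:4
c7: stall | r0:Add1,r1:5,r2:Mul2,r3:2,r4:4
c8: CDB Mul2=6; issue MUL r0<-Mul2 | r0:Mul2,r1:5,r2:6,r3:2,r4:4
c9: CDB Mul1=36; issue SUB r1<-Add2 | r0:Mul2,r1:Add2,r2:6,r3:2,r4:4
c10: stall | r0:Mul2,r1:Add2,r2:6,r3:2,r4:4
c11: stall | r0:Mul2,r1:Add2,r2:6,r3:2,r4:4
c12: CDB Add1=41; issue SUB r4<-Add1 | r0:Mul2,r1:Add2,r2:6,r3:2,r4:Add1
c13: CDB Add2=3; issue MUL r0<-Mul1 | r0:Mul1,r1:3,r2:6,r3:2,r4:Add1
c14: CDB Mul2=16; issue ADD r0<-Add2 | r0:Add2,r1:3,r2:6,r3:2,r4:Add1
c15: CDB Add1=-2 | r0:Add2,r1:3,r2:6,r3:2,r4:-2
c16: - | r0:Add2,r1:3,r2:6,r3:2,r4:-2
c17: - | r0:Add2,r1:3,r2:6,r3:2,r4:-2
c18: CDB Add2=4 | r0:4,r1:3,r2:6,r3:2,r4:-2
c19: CDB Mul1=9 | r0:4,r1:3,r2:6,r3:2,r4:-2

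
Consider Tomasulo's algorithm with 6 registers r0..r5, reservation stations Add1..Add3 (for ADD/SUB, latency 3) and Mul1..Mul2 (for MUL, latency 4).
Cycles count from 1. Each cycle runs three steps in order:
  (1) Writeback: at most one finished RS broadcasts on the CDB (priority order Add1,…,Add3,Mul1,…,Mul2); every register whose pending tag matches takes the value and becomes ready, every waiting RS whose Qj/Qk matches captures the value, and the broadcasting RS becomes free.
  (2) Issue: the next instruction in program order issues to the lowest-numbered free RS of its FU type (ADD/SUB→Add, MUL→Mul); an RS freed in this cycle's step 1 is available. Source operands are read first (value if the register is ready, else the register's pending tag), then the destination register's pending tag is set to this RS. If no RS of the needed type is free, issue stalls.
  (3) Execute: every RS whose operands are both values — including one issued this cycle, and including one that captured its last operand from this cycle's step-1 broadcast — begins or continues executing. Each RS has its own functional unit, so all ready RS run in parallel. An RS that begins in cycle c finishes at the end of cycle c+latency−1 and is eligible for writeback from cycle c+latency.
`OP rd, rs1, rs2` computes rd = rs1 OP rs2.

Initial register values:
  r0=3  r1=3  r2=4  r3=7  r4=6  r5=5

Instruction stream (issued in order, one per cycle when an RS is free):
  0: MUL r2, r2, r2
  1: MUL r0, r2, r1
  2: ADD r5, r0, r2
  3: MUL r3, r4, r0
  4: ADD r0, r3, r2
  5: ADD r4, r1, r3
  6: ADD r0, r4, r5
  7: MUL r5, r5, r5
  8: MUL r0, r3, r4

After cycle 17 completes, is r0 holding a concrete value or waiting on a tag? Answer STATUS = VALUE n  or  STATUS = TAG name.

STATUS = TAG Mul2

c1: issue MUL r2<-Mul1 | r0:3,r1:3,r2:Mul1,r3:7,r4:6,r5:5
c2: issue MUL r0<-Mul2 | r0:Mul2,r1:3,r2:Mul1,r3:7,r4:6,r5:5
c3: issue ADD r5<-Add1 | r0:Mul2,r1:3,r2:Mul1,r3:7,r4:6,r5:Add1
c4: stall | r0:Mul2,r1:3,r2:Mul1,r3:7,r4:6,r5:Add1
c5: CDB Mul1=16; issue MUL r3<-Mul1 | r0:Mul2,r1:3,r2:16,r3:Mul1,r4:6,r5:Add1
c6: issue ADD r0<-Add2 | r0:Add2,r1:3,r2:16,r3:Mul1,r4:6,r5:Add1
c7: issue ADD r4<-Add3 | r0:Add2,r1:3,r2:16,r3:Mul1,r4:Add3,r5:Add1
c8: stall | r0:Add2,r1:3,r2:16,r3:Mul1,r4:Add3,r5:Add1
c9: CDB Mul2=48; stall | r0:Add2,r1:3,r2:16,r3:Mul1,r4:Add3,r5:Add1
c10: stall | r0:Add2,r1:3,r2:16,r3:Mul1,r4:Add3,r5:Add1
c11: stall | r0:Add2,r1:3,r2:16,r3:Mul1,r4:Add3,r5:Add1
c12: CDB Add1=64; issue ADD r0<-Add1 | r0:Add1,r1:3,r2:16,r3:Mul1,r4:Add3,r5:64
c13: CDB Mul1=288; issue MUL r5<-Mul1 | r0:Add1,r1:3,r2:16,r3:288,r4:Add3,r5:Mul1
c14: issue MUL r0<-Mul2 | r0:Mul2,r1:3,r2:16,r3:288,r4:Add3,r5:Mul1
c15: - | r0:Mul2,r1:3,r2:16,r3:288,r4:Add3,r5:Mul1
c16: CDB Add2=304 | r0:Mul2,r1:3,r2:16,r3:288,r4:Add3,r5:Mul1
c17: CDB Add3=291 | r0:Mul2,r1:3,r2:16,r3:288,r4:291,r5:Mul1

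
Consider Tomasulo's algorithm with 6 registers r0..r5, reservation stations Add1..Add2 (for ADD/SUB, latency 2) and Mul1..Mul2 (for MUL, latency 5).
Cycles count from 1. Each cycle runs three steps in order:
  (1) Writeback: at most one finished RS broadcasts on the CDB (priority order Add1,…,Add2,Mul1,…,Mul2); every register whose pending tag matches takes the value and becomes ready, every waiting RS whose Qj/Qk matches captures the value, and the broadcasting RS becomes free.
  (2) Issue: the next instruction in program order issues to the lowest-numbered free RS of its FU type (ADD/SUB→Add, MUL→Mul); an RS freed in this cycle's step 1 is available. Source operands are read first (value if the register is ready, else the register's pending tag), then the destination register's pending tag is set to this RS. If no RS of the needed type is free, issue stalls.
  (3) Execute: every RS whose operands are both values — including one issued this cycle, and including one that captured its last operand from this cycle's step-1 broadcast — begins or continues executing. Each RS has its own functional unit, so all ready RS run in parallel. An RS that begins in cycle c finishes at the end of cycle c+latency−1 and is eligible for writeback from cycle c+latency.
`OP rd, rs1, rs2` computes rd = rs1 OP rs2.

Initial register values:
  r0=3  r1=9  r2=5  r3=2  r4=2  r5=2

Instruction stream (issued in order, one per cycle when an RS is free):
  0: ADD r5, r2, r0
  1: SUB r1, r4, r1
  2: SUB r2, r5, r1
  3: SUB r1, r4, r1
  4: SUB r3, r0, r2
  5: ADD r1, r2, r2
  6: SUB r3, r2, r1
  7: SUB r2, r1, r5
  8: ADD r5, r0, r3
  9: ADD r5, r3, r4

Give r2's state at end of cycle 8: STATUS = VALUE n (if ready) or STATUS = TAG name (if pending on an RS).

  c1: issue ADD r5<-Add1  regs: r0:3,r1:9,r2:5,r3:2,r4:2,r5:Add1
  c2: issue SUB r1<-Add2  regs: r0:3,r1:Add2,r2:5,r3:2,r4:2,r5:Add1
  c3: CDB Add1=8; issue SUB r2<-Add1  regs: r0:3,r1:Add2,r2:Add1,r3:2,r4:2,r5:8
  c4: CDB Add2=-7; issue SUB r1<-Add2  regs: r0:3,r1:Add2,r2:Add1,r3:2,r4:2,r5:8
  c5: stall  regs: r0:3,r1:Add2,r2:Add1,r3:2,r4:2,r5:8
  c6: CDB Add1=15; issue SUB r3<-Add1  regs: r0:3,r1:Add2,r2:15,r3:Add1,r4:2,r5:8
  c7: CDB Add2=9; issue ADD r1<-Add2  regs: r0:3,r1:Add2,r2:15,r3:Add1,r4:2,r5:8
  c8: CDB Add1=-12; issue SUB r3<-Add1  regs: r0:3,r1:Add2,r2:15,r3:Add1,r4:2,r5:8

STATUS = VALUE 15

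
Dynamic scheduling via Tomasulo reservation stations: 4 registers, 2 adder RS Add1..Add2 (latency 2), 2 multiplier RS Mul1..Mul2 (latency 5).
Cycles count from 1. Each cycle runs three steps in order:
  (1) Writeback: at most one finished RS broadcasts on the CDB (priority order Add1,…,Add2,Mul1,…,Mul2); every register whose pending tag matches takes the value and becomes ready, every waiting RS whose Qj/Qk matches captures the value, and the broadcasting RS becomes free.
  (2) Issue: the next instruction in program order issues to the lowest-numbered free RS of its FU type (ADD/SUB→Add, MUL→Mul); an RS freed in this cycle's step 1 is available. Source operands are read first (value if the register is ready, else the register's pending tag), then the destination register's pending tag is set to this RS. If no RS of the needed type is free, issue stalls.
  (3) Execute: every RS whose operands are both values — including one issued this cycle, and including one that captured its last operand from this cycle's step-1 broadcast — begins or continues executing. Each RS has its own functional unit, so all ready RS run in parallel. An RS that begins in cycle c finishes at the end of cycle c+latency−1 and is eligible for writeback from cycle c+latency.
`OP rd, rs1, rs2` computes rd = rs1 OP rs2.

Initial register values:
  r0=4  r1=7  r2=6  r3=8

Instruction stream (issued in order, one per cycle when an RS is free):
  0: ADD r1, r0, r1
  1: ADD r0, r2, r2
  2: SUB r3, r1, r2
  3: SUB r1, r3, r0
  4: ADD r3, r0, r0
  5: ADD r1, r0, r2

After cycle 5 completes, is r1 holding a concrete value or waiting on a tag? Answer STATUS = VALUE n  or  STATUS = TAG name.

STATUS = TAG Add2

c1: issue ADD r1<-Add1 | r0:4,r1:Add1,r2:6,r3:8
c2: issue ADD r0<-Add2 | r0:Add2,r1:Add1,r2:6,r3:8
c3: CDB Add1=11; issue SUB r3<-Add1 | r0:Add2,r1:11,r2:6,r3:Add1
c4: CDB Add2=12; issue SUB r1<-Add2 | r0:12,r1:Add2,r2:6,r3:Add1
c5: CDB Add1=5; issue ADD r3<-Add1 | r0:12,r1:Add2,r2:6,r3:Add1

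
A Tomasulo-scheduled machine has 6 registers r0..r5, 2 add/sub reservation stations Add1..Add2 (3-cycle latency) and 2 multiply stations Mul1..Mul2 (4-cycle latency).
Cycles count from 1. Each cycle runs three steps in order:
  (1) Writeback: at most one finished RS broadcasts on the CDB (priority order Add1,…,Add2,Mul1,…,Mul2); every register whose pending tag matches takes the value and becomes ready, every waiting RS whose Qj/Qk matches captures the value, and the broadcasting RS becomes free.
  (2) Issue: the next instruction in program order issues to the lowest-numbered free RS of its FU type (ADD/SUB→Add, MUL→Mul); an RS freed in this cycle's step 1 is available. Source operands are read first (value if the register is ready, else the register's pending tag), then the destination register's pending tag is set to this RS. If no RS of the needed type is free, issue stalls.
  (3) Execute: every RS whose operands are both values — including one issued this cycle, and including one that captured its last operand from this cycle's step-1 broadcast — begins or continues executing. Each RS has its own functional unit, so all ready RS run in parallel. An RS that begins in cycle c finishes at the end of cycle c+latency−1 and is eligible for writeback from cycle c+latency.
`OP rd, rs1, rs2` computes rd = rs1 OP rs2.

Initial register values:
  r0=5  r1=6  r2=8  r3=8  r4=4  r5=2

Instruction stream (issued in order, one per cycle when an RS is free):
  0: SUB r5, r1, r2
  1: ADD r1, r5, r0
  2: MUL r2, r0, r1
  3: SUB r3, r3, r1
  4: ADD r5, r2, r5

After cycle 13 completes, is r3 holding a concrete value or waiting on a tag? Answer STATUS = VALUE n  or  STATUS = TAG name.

c1: issue SUB r5<-Add1 | r0:5,r1:6,r2:8,r3:8,r4:4,r5:Add1
c2: issue ADD r1<-Add2 | r0:5,r1:Add2,r2:8,r3:8,r4:4,r5:Add1
c3: issue MUL r2<-Mul1 | r0:5,r1:Add2,r2:Mul1,r3:8,r4:4,r5:Add1
c4: CDB Add1=-2; issue SUB r3<-Add1 | r0:5,r1:Add2,r2:Mul1,r3:Add1,r4:4,r5:-2
c5: stall | r0:5,r1:Add2,r2:Mul1,r3:Add1,r4:4,r5:-2
c6: stall | r0:5,r1:Add2,r2:Mul1,r3:Add1,r4:4,r5:-2
c7: CDB Add2=3; issue ADD r5<-Add2 | r0:5,r1:3,r2:Mul1,r3:Add1,r4:4,r5:Add2
c8: - | r0:5,r1:3,r2:Mul1,r3:Add1,r4:4,r5:Add2
c9: - | r0:5,r1:3,r2:Mul1,r3:Add1,r4:4,r5:Add2
c10: CDB Add1=5 | r0:5,r1:3,r2:Mul1,r3:5,r4:4,r5:Add2
c11: CDB Mul1=15 | r0:5,r1:3,r2:15,r3:5,r4:4,r5:Add2
c12: - | r0:5,r1:3,r2:15,r3:5,r4:4,r5:Add2
c13: - | r0:5,r1:3,r2:15,r3:5,r4:4,r5:Add2

STATUS = VALUE 5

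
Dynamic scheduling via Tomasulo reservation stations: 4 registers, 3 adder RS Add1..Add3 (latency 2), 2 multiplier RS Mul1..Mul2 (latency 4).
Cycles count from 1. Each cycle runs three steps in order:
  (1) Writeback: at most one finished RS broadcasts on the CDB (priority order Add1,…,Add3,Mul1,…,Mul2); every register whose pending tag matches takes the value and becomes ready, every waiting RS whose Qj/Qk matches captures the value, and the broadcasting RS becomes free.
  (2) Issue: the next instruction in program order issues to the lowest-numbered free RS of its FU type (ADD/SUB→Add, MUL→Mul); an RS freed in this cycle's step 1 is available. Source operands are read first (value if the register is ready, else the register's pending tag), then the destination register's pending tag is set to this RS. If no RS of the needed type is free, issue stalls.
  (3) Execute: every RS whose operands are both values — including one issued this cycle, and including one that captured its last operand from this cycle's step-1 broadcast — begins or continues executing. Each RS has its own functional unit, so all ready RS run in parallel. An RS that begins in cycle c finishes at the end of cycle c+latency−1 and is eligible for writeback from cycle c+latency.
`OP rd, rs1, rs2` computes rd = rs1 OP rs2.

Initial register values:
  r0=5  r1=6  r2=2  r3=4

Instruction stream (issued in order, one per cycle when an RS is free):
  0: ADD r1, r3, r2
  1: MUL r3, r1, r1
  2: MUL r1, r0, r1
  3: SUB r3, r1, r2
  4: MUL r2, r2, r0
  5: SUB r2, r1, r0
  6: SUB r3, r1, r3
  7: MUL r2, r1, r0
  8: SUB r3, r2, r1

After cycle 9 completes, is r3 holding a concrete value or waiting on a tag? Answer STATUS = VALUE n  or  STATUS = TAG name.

  c1: issue ADD r1<-Add1  regs: r0:5,r1:Add1,r2:2,r3:4
  c2: issue MUL r3<-Mul1  regs: r0:5,r1:Add1,r2:2,r3:Mul1
  c3: CDB Add1=6; issue MUL r1<-Mul2  regs: r0:5,r1:Mul2,r2:2,r3:Mul1
  c4: issue SUB r3<-Add1  regs: r0:5,r1:Mul2,r2:2,r3:Add1
  c5: stall  regs: r0:5,r1:Mul2,r2:2,r3:Add1
  c6: stall  regs: r0:5,r1:Mul2,r2:2,r3:Add1
  c7: CDB Mul1=36; issue MUL r2<-Mul1  regs: r0:5,r1:Mul2,r2:Mul1,r3:Add1
  c8: CDB Mul2=30; issue SUB r2<-Add2  regs: r0:5,r1:30,r2:Add2,r3:Add1
  c9: issue SUB r3<-Add3  regs: r0:5,r1:30,r2:Add2,r3:Add3

STATUS = TAG Add3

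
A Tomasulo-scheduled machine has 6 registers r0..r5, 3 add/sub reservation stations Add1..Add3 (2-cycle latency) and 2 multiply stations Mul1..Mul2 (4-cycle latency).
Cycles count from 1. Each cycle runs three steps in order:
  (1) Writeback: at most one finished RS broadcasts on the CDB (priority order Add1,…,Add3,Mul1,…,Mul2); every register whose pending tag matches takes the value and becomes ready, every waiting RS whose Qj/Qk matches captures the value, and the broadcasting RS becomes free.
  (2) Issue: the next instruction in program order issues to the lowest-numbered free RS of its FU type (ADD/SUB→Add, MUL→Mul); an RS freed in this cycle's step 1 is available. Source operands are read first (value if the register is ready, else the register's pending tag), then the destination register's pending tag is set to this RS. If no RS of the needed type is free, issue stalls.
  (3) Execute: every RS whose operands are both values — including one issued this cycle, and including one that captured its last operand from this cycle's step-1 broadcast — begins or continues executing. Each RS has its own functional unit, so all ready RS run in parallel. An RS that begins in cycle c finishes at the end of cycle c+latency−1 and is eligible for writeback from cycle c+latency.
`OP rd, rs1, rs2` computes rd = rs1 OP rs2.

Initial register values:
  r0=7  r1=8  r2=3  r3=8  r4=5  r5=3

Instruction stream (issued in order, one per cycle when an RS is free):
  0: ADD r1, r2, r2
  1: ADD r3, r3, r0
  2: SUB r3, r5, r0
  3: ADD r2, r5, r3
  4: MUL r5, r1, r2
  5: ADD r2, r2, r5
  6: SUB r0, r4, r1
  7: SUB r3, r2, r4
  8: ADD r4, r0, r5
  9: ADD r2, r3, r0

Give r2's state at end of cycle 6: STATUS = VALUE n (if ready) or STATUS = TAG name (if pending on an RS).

cycle 1: issue ADD r1<-Add1 // r0:7,r1:Add1,r2:3,r3:8,r4:5,r5:3
cycle 2: issue ADD r3<-Add2 // r0:7,r1:Add1,r2:3,r3:Add2,r4:5,r5:3
cycle 3: CDB Add1=6; issue SUB r3<-Add1 // r0:7,r1:6,r2:3,r3:Add1,r4:5,r5:3
cycle 4: CDB Add2=15; issue ADD r2<-Add2 // r0:7,r1:6,r2:Add2,r3:Add1,r4:5,r5:3
cycle 5: CDB Add1=-4; issue MUL r5<-Mul1 // r0:7,r1:6,r2:Add2,r3:-4,r4:5,r5:Mul1
cycle 6: issue ADD r2<-Add1 // r0:7,r1:6,r2:Add1,r3:-4,r4:5,r5:Mul1

STATUS = TAG Add1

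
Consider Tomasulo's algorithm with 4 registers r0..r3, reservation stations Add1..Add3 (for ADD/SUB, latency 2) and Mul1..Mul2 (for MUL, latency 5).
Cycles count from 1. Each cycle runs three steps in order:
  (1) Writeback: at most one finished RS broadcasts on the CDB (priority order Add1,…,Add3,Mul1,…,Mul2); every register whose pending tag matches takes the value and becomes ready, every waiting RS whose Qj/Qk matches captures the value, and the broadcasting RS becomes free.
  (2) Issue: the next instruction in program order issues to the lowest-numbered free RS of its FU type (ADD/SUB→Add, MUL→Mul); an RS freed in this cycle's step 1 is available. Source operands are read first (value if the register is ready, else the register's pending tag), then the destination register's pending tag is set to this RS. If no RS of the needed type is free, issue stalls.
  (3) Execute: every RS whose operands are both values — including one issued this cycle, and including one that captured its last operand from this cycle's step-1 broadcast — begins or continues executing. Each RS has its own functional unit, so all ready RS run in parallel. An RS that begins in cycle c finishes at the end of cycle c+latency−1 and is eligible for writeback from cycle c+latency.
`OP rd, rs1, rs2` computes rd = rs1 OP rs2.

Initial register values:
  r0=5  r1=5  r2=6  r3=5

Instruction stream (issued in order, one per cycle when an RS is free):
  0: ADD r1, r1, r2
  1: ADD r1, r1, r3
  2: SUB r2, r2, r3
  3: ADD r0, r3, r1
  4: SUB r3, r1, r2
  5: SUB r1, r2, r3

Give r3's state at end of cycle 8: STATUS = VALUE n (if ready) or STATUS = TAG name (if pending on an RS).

STATUS = VALUE 15

c1: issue ADD r1<-Add1 | r0:5,r1:Add1,r2:6,r3:5
c2: issue ADD r1<-Add2 | r0:5,r1:Add2,r2:6,r3:5
c3: CDB Add1=11; issue SUB r2<-Add1 | r0:5,r1:Add2,r2:Add1,r3:5
c4: issue ADD r0<-Add3 | r0:Add3,r1:Add2,r2:Add1,r3:5
c5: CDB Add1=1; issue SUB r3<-Add1 | r0:Add3,r1:Add2,r2:1,r3:Add1
c6: CDB Add2=16; issue SUB r1<-Add2 | r0:Add3,r1:Add2,r2:1,r3:Add1
c7: - | r0:Add3,r1:Add2,r2:1,r3:Add1
c8: CDB Add1=15 | r0:Add3,r1:Add2,r2:1,r3:15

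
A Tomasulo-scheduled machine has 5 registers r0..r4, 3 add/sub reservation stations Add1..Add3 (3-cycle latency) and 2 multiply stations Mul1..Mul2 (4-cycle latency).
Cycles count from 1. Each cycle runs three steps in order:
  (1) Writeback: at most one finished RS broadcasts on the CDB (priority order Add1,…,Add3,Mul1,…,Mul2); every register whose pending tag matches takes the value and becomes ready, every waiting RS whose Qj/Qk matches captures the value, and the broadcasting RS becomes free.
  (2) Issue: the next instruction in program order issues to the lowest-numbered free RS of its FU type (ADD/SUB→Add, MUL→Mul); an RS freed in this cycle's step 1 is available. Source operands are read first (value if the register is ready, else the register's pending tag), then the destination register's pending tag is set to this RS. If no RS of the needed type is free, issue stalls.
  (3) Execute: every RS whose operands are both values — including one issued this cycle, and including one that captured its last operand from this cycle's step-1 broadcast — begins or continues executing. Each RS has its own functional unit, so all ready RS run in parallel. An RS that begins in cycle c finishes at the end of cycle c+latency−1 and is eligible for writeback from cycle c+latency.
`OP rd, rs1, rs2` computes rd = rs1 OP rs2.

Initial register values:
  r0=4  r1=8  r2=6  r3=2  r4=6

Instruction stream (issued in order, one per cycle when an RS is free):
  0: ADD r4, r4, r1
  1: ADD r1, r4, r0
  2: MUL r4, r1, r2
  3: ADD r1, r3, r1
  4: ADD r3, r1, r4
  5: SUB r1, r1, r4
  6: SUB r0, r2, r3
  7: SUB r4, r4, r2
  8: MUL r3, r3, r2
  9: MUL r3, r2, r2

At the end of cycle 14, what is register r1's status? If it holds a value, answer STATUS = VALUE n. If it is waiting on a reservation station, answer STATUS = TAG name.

cycle 1: issue ADD r4<-Add1 // r0:4,r1:8,r2:6,r3:2,r4:Add1
cycle 2: issue ADD r1<-Add2 // r0:4,r1:Add2,r2:6,r3:2,r4:Add1
cycle 3: issue MUL r4<-Mul1 // r0:4,r1:Add2,r2:6,r3:2,r4:Mul1
cycle 4: CDB Add1=14; issue ADD r1<-Add1 // r0:4,r1:Add1,r2:6,r3:2,r4:Mul1
cycle 5: issue ADD r3<-Add3 // r0:4,r1:Add1,r2:6,r3:Add3,r4:Mul1
cycle 6: stall // r0:4,r1:Add1,r2:6,r3:Add3,r4:Mul1
cycle 7: CDB Add2=18; issue SUB r1<-Add2 // r0:4,r1:Add2,r2:6,r3:Add3,r4:Mul1
cycle 8: stall // r0:4,r1:Add2,r2:6,r3:Add3,r4:Mul1
cycle 9: stall // r0:4,r1:Add2,r2:6,r3:Add3,r4:Mul1
cycle 10: CDB Add1=20; issue SUB r0<-Add1 // r0:Add1,r1:Add2,r2:6,r3:Add3,r4:Mul1
cycle 11: CDB Mul1=108; stall // r0:Add1,r1:Add2,r2:6,r3:Add3,r4:108
cycle 12: stall // r0:Add1,r1:Add2,r2:6,r3:Add3,r4:108
cycle 13: stall // r0:Add1,r1:Add2,r2:6,r3:Add3,r4:108
cycle 14: CDB Add2=-88; issue SUB r4<-Add2 // r0:Add1,r1:-88,r2:6,r3:Add3,r4:Add2

STATUS = VALUE -88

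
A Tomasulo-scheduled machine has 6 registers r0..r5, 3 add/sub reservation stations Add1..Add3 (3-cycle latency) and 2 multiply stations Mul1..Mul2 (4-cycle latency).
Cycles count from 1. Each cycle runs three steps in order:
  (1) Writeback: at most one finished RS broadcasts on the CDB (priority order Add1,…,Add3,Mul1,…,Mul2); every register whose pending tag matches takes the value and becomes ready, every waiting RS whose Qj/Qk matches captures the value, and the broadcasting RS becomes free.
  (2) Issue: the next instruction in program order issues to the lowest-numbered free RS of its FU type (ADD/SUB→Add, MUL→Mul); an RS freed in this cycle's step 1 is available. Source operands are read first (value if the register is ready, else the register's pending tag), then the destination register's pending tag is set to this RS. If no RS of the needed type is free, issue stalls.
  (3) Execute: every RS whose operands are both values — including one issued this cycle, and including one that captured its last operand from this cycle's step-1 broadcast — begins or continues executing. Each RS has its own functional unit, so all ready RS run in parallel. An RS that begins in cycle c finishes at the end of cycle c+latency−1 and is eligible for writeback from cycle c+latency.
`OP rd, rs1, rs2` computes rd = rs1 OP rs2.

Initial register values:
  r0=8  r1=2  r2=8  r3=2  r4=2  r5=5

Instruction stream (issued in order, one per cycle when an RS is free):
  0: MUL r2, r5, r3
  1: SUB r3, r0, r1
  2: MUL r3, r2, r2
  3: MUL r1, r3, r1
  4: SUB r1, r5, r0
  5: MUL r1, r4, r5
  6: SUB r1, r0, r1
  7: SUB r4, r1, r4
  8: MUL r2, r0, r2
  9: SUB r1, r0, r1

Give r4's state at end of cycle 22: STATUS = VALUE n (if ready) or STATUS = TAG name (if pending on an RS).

  c1: issue MUL r2<-Mul1  regs: r0:8,r1:2,r2:Mul1,r3:2,r4:2,r5:5
  c2: issue SUB r3<-Add1  regs: r0:8,r1:2,r2:Mul1,r3:Add1,r4:2,r5:5
  c3: issue MUL r3<-Mul2  regs: r0:8,r1:2,r2:Mul1,r3:Mul2,r4:2,r5:5
  c4: stall  regs: r0:8,r1:2,r2:Mul1,r3:Mul2,r4:2,r5:5
  c5: CDB Add1=6; stall  regs: r0:8,r1:2,r2:Mul1,r3:Mul2,r4:2,r5:5
  c6: CDB Mul1=10; issue MUL r1<-Mul1  regs: r0:8,r1:Mul1,r2:10,r3:Mul2,r4:2,r5:5
  c7: issue SUB r1<-Add1  regs: r0:8,r1:Add1,r2:10,r3:Mul2,r4:2,r5:5
  c8: stall  regs: r0:8,r1:Add1,r2:10,r3:Mul2,r4:2,r5:5
  c9: stall  regs: r0:8,r1:Add1,r2:10,r3:Mul2,r4:2,r5:5
  c10: CDB Add1=-3; stall  regs: r0:8,r1:-3,r2:10,r3:Mul2,r4:2,r5:5
  c11: CDB Mul2=100; issue MUL r1<-Mul2  regs: r0:8,r1:Mul2,r2:10,r3:100,r4:2,r5:5
  c12: issue SUB r1<-Add1  regs: r0:8,r1:Add1,r2:10,r3:100,r4:2,r5:5
  c13: issue SUB r4<-Add2  regs: r0:8,r1:Add1,r2:10,r3:100,r4:Add2,r5:5
  c14: stall  regs: r0:8,r1:Add1,r2:10,r3:100,r4:Add2,r5:5
  c15: CDB Mul1=200; issue MUL r2<-Mul1  regs: r0:8,r1:Add1,r2:Mul1,r3:100,r4:Add2,r5:5
  c16: CDB Mul2=10; issue SUB r1<-Add3  regs: r0:8,r1:Add3,r2:Mul1,r3:100,r4:Add2,r5:5
  c17: -  regs: r0:8,r1:Add3,r2:Mul1,r3:100,r4:Add2,r5:5
  c18: -  regs: r0:8,r1:Add3,r2:Mul1,r3:100,r4:Add2,r5:5
  c19: CDB Add1=-2  regs: r0:8,r1:Add3,r2:Mul1,r3:100,r4:Add2,r5:5
  c20: CDB Mul1=80  regs: r0:8,r1:Add3,r2:80,r3:100,r4:Add2,r5:5
  c21: -  regs: r0:8,r1:Add3,r2:80,r3:100,r4:Add2,r5:5
  c22: CDB Add2=-4  regs: r0:8,r1:Add3,r2:80,r3:100,r4:-4,r5:5

STATUS = VALUE -4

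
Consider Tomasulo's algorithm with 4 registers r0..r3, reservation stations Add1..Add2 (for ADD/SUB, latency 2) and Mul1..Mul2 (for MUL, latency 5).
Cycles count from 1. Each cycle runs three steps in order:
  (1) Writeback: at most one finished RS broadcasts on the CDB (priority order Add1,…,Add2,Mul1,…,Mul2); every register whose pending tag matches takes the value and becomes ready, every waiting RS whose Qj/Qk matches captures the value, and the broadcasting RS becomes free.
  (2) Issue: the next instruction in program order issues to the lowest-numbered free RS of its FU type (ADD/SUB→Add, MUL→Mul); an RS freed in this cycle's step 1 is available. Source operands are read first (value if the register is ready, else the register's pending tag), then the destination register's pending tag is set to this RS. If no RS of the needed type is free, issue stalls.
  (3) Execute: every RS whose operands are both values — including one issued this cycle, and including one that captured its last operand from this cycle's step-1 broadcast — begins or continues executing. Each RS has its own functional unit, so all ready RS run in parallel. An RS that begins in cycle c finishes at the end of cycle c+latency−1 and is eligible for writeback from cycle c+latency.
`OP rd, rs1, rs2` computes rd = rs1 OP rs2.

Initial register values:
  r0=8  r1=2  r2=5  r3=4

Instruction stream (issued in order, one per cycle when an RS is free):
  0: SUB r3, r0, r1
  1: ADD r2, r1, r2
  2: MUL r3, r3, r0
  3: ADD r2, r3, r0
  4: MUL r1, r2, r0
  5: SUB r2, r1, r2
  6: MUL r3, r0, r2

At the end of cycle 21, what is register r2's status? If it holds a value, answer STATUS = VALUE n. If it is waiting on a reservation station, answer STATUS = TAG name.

STATUS = VALUE 392

cycle 1: issue SUB r3<-Add1 // r0:8,r1:2,r2:5,r3:Add1
cycle 2: issue ADD r2<-Add2 // r0:8,r1:2,r2:Add2,r3:Add1
cycle 3: CDB Add1=6; issue MUL r3<-Mul1 // r0:8,r1:2,r2:Add2,r3:Mul1
cycle 4: CDB Add2=7; issue ADD r2<-Add1 // r0:8,r1:2,r2:Add1,r3:Mul1
cycle 5: issue MUL r1<-Mul2 // r0:8,r1:Mul2,r2:Add1,r3:Mul1
cycle 6: issue SUB r2<-Add2 // r0:8,r1:Mul2,r2:Add2,r3:Mul1
cycle 7: stall // r0:8,r1:Mul2,r2:Add2,r3:Mul1
cycle 8: CDB Mul1=48; issue MUL r3<-Mul1 // r0:8,r1:Mul2,r2:Add2,r3:Mul1
cycle 9: - // r0:8,r1:Mul2,r2:Add2,r3:Mul1
cycle 10: CDB Add1=56 // r0:8,r1:Mul2,r2:Add2,r3:Mul1
cycle 11: - // r0:8,r1:Mul2,r2:Add2,r3:Mul1
cycle 12: - // r0:8,r1:Mul2,r2:Add2,r3:Mul1
cycle 13: - // r0:8,r1:Mul2,r2:Add2,r3:Mul1
cycle 14: - // r0:8,r1:Mul2,r2:Add2,r3:Mul1
cycle 15: CDB Mul2=448 // r0:8,r1:448,r2:Add2,r3:Mul1
cycle 16: - // r0:8,r1:448,r2:Add2,r3:Mul1
cycle 17: CDB Add2=392 // r0:8,r1:448,r2:392,r3:Mul1
cycle 18: - // r0:8,r1:448,r2:392,r3:Mul1
cycle 19: - // r0:8,r1:448,r2:392,r3:Mul1
cycle 20: - // r0:8,r1:448,r2:392,r3:Mul1
cycle 21: - // r0:8,r1:448,r2:392,r3:Mul1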